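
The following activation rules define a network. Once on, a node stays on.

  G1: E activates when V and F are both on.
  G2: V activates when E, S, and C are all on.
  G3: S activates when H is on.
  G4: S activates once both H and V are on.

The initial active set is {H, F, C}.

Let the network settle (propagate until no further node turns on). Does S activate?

G3: H on → S on.

Yes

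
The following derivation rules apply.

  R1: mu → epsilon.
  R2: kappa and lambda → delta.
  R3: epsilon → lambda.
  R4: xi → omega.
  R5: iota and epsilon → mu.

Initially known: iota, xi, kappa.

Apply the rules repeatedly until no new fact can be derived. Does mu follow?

No

mu would need iota and epsilon (R5), but epsilon is never established.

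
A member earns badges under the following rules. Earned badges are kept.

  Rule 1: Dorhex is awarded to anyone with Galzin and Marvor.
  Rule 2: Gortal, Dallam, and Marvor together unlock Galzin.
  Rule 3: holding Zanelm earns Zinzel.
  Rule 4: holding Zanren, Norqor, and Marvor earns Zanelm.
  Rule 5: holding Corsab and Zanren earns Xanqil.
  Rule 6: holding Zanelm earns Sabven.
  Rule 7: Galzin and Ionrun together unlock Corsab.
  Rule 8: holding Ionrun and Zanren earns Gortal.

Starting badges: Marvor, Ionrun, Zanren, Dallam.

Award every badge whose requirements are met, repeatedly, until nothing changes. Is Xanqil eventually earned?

Yes

With Ionrun and Zanren, Gortal is earned (Rule 8).
With Gortal, Dallam, and Marvor, Galzin is earned (Rule 2).
With Galzin and Ionrun, Corsab is earned (Rule 7).
With Corsab and Zanren, Xanqil is earned (Rule 5).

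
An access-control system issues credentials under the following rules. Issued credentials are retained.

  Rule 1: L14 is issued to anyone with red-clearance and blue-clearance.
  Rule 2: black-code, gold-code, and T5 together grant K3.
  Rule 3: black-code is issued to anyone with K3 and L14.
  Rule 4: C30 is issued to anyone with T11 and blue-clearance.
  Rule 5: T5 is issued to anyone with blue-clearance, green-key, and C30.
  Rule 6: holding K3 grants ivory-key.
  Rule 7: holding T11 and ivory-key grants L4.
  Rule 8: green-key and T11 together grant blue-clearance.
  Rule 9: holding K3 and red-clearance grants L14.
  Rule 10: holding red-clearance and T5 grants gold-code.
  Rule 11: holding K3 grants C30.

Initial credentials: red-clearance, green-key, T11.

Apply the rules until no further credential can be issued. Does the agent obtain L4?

No

L4 would need T11 and ivory-key (Rule 7), but ivory-key is never granted.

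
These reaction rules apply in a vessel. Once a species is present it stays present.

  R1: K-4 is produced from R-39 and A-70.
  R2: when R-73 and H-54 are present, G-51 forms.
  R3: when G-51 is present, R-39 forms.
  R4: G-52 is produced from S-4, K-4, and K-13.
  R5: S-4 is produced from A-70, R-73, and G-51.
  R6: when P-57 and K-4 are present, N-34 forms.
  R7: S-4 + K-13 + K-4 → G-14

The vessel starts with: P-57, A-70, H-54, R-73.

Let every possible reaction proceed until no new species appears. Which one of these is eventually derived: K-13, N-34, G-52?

N-34

R-73 and H-54 present → G-51 forms (R2).
G-51 present → R-39 forms (R3).
R-39 and A-70 present → K-4 forms (R1).
P-57 and K-4 present → N-34 forms (R6).
G-52 would need S-4, K-4, and K-13 (R4), but K-13 never forms. No rule produces K-13, and it is not given.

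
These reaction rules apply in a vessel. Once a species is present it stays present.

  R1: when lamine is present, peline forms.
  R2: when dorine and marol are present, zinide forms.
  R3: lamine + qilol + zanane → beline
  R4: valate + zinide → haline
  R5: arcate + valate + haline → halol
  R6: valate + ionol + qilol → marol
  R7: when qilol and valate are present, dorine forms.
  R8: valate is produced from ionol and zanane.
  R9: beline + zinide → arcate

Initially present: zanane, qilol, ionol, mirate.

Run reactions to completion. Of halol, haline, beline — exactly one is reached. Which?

ionol and zanane present → valate forms (R8).
valate, ionol, and qilol present → marol forms (R6).
qilol and valate present → dorine forms (R7).
dorine and marol present → zinide forms (R2).
valate and zinide present → haline forms (R4).
beline would need lamine, qilol, and zanane (R3), but lamine never forms. halol would need arcate, valate, and haline (R5), but arcate never forms.

haline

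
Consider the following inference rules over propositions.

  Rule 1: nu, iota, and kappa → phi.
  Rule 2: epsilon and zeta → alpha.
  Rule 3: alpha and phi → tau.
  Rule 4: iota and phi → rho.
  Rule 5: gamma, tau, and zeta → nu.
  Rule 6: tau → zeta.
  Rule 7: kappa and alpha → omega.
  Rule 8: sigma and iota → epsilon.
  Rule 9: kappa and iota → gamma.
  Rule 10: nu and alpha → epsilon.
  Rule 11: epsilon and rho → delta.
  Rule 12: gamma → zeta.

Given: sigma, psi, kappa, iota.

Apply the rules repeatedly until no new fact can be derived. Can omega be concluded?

Yes

kappa and iota hold, so gamma follows (Rule 9).
sigma and iota hold, so epsilon follows (Rule 8).
From gamma, Rule 12 gives zeta.
From epsilon and zeta, Rule 2 gives alpha.
kappa and alpha hold, so omega follows (Rule 7).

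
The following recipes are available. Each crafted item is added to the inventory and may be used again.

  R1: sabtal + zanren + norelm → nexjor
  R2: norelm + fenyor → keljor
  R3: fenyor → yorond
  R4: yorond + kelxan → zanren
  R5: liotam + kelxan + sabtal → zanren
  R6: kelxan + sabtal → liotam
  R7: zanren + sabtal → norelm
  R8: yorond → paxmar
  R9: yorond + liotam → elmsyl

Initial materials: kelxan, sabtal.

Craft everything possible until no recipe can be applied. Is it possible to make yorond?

No

yorond would need fenyor (R3), but fenyor is never obtained.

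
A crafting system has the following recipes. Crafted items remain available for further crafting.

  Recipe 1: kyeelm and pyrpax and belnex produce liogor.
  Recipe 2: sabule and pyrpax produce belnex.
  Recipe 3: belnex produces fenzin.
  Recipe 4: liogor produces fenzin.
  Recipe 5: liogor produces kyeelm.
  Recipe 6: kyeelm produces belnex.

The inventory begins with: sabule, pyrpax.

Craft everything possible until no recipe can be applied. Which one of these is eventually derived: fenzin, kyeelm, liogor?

Using Recipe 2, sabule and pyrpax make belnex.
belnex → fenzin (Recipe 3).
liogor would need kyeelm, pyrpax, and belnex (Recipe 1), but kyeelm is never obtained. kyeelm would need liogor (Recipe 5), but liogor is never obtained.

fenzin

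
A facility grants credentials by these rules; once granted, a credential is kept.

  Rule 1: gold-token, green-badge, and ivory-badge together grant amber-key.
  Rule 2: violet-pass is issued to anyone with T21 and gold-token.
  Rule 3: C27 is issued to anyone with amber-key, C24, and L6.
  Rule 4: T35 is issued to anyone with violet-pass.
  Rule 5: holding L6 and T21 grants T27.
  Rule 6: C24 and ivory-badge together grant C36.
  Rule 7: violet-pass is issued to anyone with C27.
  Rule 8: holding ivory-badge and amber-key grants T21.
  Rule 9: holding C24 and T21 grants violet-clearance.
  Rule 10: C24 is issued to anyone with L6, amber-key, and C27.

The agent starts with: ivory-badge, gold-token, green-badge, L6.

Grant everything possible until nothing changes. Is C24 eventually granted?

C24 would need L6, amber-key, and C27 (Rule 10), but C27 is never granted.

No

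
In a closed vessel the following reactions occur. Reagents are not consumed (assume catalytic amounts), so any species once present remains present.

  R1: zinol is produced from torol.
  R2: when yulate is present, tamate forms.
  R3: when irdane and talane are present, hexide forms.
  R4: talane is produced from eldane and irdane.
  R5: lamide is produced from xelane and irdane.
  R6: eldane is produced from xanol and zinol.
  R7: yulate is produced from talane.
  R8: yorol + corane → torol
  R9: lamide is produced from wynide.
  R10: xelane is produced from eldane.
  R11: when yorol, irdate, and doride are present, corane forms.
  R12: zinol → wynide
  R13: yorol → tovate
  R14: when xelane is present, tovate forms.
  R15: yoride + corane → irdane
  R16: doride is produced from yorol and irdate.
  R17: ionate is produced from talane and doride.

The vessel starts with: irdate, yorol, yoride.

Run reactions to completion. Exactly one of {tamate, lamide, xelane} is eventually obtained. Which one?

yorol and irdate present → doride forms (R16).
yorol, irdate, and doride present → corane forms (R11).
yorol and corane present → torol forms (R8).
torol present → zinol forms (R1).
zinol present → wynide forms (R12).
wynide present → lamide forms (R9).
xelane would need eldane (R10), but eldane never forms. tamate would need yulate (R2), but yulate never forms.

lamide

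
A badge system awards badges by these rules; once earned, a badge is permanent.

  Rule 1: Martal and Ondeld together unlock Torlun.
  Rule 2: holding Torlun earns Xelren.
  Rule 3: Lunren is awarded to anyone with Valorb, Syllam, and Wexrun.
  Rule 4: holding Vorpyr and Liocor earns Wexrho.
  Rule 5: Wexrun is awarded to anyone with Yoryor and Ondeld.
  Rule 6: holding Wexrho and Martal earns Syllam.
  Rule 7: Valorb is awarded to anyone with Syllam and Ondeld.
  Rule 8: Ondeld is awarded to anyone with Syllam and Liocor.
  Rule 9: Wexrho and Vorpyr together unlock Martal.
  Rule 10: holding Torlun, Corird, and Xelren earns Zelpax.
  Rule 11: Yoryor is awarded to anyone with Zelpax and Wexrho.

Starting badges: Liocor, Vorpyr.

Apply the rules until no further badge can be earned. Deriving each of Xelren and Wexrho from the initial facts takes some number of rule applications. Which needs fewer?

Wexrho

Wexrho: With Vorpyr and Liocor, Wexrho is earned (Rule 4). [1 rule application]
Xelren: With Vorpyr and Liocor, Wexrho is earned (Rule 4). With Wexrho and Vorpyr, Martal is earned (Rule 9). With Wexrho and Martal, Syllam is earned (Rule 6). With Syllam and Liocor, Ondeld is earned (Rule 8). With Martal and Ondeld, Torlun is earned (Rule 1). With Torlun, Xelren is earned (Rule 2). [6 rule applications]
Wexrho needs fewer.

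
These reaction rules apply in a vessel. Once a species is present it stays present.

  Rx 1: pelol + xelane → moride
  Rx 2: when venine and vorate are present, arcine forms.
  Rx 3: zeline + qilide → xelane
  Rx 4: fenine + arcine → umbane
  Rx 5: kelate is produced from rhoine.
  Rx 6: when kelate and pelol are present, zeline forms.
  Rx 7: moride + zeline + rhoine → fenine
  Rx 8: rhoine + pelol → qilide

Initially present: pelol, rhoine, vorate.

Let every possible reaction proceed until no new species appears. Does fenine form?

rhoine present → kelate forms (Rx 5).
rhoine and pelol present → qilide forms (Rx 8).
kelate and pelol present → zeline forms (Rx 6).
zeline and qilide present → xelane forms (Rx 3).
pelol and xelane present → moride forms (Rx 1).
moride, zeline, and rhoine present → fenine forms (Rx 7).

Yes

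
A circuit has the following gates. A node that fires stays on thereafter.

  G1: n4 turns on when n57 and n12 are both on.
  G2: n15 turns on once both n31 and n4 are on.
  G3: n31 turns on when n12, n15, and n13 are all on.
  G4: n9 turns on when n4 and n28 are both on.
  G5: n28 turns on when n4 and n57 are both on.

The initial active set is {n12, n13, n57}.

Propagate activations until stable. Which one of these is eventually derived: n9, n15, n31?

n57 and n12 are on, so n4 turns on (G1).
n4 and n57 are on, so n28 turns on (G5).
G4: n4 and n28 on → n9 on.
n15 would need n31 and n4 (G2), but n31 never turns on. n31 would need n12, n15, and n13 (G3), but n15 never turns on.

n9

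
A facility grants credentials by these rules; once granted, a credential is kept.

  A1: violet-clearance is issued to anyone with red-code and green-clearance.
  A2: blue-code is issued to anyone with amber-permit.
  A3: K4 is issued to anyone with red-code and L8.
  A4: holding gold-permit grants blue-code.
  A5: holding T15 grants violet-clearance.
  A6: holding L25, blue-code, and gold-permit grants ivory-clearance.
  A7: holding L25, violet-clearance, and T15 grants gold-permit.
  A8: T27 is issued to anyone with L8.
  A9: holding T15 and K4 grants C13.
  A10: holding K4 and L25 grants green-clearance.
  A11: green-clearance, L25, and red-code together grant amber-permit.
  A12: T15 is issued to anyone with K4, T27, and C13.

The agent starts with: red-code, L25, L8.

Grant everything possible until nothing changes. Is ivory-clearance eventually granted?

ivory-clearance would need L25, blue-code, and gold-permit (A6), but gold-permit is never granted.

No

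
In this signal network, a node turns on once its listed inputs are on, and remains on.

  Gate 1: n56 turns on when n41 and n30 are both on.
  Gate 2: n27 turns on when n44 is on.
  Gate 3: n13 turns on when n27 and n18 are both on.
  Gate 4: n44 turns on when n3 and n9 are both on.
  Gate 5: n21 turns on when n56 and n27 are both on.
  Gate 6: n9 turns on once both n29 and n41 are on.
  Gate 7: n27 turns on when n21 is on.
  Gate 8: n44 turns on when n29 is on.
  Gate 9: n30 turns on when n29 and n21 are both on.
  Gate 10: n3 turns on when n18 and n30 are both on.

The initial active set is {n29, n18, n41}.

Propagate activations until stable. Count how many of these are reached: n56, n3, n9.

n29 and n41 are on, so n9 turns on (Gate 6).
n56 would need n41 and n30 (Gate 1), but n30 never turns on.
n3 would need n18 and n30 (Gate 10), but n30 never turns on.
n9: reached.
Reached: n9 — 1 of the 3.

1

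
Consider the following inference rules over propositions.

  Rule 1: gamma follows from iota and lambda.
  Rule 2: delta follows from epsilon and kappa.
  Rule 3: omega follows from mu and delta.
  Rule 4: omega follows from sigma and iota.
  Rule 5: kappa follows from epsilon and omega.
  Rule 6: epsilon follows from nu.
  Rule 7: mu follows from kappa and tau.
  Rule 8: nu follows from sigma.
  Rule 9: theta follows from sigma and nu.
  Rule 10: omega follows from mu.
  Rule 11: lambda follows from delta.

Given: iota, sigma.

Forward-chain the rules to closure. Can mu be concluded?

No

mu would need kappa and tau (Rule 7), but tau is never established.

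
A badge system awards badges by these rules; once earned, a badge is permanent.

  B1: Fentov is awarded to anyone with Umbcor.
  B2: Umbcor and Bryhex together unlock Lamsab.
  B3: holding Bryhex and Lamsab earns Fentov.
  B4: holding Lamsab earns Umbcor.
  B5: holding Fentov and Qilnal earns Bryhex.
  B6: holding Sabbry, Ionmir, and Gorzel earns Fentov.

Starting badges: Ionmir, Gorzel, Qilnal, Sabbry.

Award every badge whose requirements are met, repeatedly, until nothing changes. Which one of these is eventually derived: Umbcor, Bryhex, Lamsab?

With Sabbry, Ionmir, and Gorzel, Fentov is earned (B6).
With Fentov and Qilnal, Bryhex is earned (B5).
Umbcor would need Lamsab (B4), but Lamsab is never earned. Lamsab would need Umbcor and Bryhex (B2), but Umbcor is never earned.

Bryhex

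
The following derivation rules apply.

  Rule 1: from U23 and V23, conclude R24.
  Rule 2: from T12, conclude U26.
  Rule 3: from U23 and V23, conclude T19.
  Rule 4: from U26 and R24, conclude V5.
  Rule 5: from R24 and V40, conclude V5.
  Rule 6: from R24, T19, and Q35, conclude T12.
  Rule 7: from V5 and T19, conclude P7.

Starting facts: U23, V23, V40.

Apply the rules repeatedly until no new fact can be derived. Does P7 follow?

Yes

From U23 and V23, Rule 1 gives R24.
U23 and V23 hold, so T19 follows (Rule 3).
From R24 and V40, Rule 5 gives V5.
V5 and T19 hold, so P7 follows (Rule 7).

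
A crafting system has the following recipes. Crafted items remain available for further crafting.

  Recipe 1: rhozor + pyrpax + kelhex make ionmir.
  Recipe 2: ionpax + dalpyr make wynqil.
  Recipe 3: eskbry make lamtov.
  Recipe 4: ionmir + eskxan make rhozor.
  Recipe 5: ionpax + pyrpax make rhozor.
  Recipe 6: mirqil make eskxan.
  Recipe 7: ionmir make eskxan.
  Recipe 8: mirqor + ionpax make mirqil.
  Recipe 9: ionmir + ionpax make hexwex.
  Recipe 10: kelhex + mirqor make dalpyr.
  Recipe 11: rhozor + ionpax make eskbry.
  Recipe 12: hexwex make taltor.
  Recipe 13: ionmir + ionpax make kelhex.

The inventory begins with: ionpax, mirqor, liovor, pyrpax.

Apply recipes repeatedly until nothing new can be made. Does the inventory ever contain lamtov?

Yes

Using Recipe 5, ionpax and pyrpax make rhozor.
Using Recipe 11, rhozor and ionpax make eskbry.
Using Recipe 3, eskbry makes lamtov.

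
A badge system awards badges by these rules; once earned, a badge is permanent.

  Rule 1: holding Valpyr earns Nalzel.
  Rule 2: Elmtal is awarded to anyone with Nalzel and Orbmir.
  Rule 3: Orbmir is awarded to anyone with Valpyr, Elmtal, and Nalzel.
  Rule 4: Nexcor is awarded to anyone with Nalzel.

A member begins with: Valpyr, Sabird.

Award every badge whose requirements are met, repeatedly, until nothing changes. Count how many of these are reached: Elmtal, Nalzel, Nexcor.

With Valpyr, Nalzel is earned (Rule 1).
With Nalzel, Nexcor is earned (Rule 4).
Elmtal would need Nalzel and Orbmir (Rule 2), but Orbmir is never earned.
Nalzel: reached.
Nexcor: reached.
Reached: Nalzel and Nexcor — 2 of the 3.

2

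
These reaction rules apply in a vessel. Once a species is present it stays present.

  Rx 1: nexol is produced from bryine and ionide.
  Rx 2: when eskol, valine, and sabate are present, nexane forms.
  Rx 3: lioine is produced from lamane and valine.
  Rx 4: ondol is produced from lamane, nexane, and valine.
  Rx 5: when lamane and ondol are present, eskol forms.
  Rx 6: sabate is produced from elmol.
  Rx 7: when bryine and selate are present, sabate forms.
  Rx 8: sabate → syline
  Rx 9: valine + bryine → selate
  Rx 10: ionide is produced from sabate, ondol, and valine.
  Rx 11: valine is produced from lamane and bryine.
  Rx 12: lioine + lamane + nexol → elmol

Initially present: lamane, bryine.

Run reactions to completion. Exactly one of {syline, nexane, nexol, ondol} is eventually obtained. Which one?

lamane and bryine present → valine forms (Rx 11).
valine and bryine present → selate forms (Rx 9).
bryine and selate present → sabate forms (Rx 7).
sabate present → syline forms (Rx 8).
ondol would need lamane, nexane, and valine (Rx 4), but nexane never forms. nexol would need bryine and ionide (Rx 1), but ionide never forms. nexane would need eskol, valine, and sabate (Rx 2), but eskol never forms.

syline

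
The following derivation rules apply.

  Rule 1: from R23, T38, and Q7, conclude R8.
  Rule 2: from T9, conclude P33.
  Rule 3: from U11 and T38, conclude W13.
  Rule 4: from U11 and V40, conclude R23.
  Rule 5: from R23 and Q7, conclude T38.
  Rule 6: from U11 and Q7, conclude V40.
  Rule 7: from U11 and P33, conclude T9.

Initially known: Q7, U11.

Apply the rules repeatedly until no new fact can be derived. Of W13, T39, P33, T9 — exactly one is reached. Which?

W13

U11 and Q7 hold, so V40 follows (Rule 6).
U11 and V40 hold, so R23 follows (Rule 4).
From R23 and Q7, Rule 5 gives T38.
U11 and T38 hold, so W13 follows (Rule 3).
No rule produces T39, and it is not given. T9 would need U11 and P33 (Rule 7), but P33 is never established. P33 would need T9 (Rule 2), but T9 is never established.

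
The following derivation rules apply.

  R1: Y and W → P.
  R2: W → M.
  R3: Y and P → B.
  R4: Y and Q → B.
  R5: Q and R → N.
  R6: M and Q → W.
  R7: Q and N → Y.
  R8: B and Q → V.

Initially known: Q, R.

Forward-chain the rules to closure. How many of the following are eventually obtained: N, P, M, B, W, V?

From Q and R, R5 gives N.
Q and N hold, so Y follows (R7).
Y and Q hold, so B follows (R4).
From B and Q, R8 gives V.
N: reached.
P would need Y and W (R1), but W is never established.
M would need W (R2), but W is never established.
B: reached.
W would need M and Q (R6), but M is never established.
V: reached.
Reached: N, B, and V — 3 of the 6.

3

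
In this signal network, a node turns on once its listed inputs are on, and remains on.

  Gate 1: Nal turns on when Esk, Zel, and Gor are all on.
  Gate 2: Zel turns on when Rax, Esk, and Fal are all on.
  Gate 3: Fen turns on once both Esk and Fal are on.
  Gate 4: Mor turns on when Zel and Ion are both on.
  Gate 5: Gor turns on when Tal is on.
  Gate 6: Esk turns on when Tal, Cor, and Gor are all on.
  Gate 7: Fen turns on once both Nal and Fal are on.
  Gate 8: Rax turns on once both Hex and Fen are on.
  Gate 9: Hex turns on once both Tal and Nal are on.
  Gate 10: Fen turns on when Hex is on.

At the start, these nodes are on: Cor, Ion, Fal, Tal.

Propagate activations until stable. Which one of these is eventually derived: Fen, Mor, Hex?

Tal is on, so Gor turns on (Gate 5).
Gate 6: Tal, Cor, and Gor on → Esk on.
Esk and Fal are on, so Fen turns on (Gate 3).
Hex would need Tal and Nal (Gate 9), but Nal never turns on. Mor would need Zel and Ion (Gate 4), but Zel never turns on.

Fen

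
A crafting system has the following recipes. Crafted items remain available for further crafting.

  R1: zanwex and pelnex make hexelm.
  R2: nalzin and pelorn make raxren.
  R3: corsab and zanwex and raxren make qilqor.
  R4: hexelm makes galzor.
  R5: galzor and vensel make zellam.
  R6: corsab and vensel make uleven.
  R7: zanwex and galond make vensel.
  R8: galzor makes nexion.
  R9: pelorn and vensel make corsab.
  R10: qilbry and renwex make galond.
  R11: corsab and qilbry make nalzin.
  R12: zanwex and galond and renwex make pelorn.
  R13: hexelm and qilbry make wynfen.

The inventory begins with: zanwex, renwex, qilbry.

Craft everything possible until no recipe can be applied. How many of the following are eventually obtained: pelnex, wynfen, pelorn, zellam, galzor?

1

qilbry and renwex → galond (R10).
Using R12, zanwex, galond, and renwex make pelorn.
No rule produces pelnex, and it is not given.
wynfen would need hexelm and qilbry (R13), but hexelm is never obtained.
pelorn: reached.
zellam would need galzor and vensel (R5), but galzor is never obtained.
galzor would need hexelm (R4), but hexelm is never obtained.
Reached: pelorn — 1 of the 5.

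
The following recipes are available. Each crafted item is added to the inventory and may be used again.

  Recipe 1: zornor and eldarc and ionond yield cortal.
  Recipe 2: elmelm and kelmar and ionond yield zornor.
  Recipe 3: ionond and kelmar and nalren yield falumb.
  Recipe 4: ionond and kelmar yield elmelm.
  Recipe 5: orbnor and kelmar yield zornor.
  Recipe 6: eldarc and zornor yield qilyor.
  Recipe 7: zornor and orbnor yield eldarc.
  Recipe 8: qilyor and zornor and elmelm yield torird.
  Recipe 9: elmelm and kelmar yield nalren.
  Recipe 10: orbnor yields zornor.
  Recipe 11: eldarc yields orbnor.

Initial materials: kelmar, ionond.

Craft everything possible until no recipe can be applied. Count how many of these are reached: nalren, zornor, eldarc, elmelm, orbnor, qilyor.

Using Recipe 4, ionond and kelmar make elmelm.
elmelm and kelmar and ionond → zornor (Recipe 2).
Using Recipe 9, elmelm and kelmar make nalren.
nalren: reached.
zornor: reached.
eldarc would need zornor and orbnor (Recipe 7), but orbnor is never obtained.
elmelm: reached.
orbnor would need eldarc (Recipe 11), but eldarc is never obtained.
qilyor would need eldarc and zornor (Recipe 6), but eldarc is never obtained.
Reached: nalren, zornor, and elmelm — 3 of the 6.

3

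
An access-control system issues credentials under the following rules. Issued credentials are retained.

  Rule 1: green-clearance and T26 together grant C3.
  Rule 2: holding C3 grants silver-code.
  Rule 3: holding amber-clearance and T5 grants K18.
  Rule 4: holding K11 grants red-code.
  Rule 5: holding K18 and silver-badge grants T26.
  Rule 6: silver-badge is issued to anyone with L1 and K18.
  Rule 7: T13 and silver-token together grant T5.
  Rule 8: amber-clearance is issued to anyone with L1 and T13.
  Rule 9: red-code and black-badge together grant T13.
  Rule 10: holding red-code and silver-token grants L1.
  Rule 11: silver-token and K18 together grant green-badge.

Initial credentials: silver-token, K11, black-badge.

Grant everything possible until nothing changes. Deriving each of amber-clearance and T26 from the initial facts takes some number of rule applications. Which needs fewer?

amber-clearance: Holding K11 grants red-code (Rule 4). Holding red-code and silver-token grants L1 (Rule 10). Holding red-code and black-badge grants T13 (Rule 9). Holding L1 and T13 grants amber-clearance (Rule 8). [4 rule applications]
T26: Holding K11 grants red-code (Rule 4). Holding red-code and silver-token grants L1 (Rule 10). Holding red-code and black-badge grants T13 (Rule 9). Holding L1 and T13 grants amber-clearance (Rule 8). Holding T13 and silver-token grants T5 (Rule 7). Holding amber-clearance and T5 grants K18 (Rule 3). Holding L1 and K18 grants silver-badge (Rule 6). Holding K18 and silver-badge grants T26 (Rule 5). [8 rule applications]
amber-clearance needs fewer.

amber-clearance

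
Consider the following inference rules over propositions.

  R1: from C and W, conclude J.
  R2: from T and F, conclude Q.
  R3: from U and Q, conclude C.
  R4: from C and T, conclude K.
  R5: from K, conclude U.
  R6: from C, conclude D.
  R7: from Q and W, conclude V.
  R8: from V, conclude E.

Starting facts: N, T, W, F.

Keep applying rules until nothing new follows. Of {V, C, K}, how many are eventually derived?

1

T and F hold, so Q follows (R2).
Q and W hold, so V follows (R7).
V: reached.
C would need U and Q (R3), but U is never established.
K would need C and T (R4), but C is never established.
Reached: V — 1 of the 3.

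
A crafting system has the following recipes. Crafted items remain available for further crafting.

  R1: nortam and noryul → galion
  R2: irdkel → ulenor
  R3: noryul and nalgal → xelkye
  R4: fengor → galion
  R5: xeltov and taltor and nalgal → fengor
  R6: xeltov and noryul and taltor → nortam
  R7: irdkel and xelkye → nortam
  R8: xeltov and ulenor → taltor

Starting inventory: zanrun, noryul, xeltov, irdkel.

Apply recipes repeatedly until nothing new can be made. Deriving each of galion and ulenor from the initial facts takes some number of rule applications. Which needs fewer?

ulenor

ulenor: irdkel → ulenor (R2). [1 rule application]
galion: irdkel → ulenor (R2). xeltov and ulenor → taltor (R8). Using R6, xeltov, noryul, and taltor make nortam. nortam and noryul → galion (R1). [4 rule applications]
ulenor needs fewer.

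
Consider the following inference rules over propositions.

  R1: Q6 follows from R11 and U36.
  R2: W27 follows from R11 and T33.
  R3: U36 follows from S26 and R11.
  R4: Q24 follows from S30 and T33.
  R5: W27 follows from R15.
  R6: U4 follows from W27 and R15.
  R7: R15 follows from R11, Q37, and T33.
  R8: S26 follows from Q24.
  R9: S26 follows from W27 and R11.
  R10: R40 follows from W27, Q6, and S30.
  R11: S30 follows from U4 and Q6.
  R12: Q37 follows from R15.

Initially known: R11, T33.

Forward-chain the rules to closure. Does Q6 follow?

Yes

From R11 and T33, R2 gives W27.
W27 and R11 hold, so S26 follows (R9).
From S26 and R11, R3 gives U36.
R11 and U36 hold, so Q6 follows (R1).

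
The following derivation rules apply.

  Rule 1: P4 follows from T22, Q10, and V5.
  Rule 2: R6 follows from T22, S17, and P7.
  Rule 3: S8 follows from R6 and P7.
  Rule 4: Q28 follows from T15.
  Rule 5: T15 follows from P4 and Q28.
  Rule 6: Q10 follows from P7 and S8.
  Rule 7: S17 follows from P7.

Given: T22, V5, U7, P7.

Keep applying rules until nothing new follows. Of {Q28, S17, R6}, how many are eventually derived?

2

From P7, Rule 7 gives S17.
T22, S17, and P7 hold, so R6 follows (Rule 2).
Q28 would need T15 (Rule 4), but T15 is never established.
S17: reached.
R6: reached.
Reached: S17 and R6 — 2 of the 3.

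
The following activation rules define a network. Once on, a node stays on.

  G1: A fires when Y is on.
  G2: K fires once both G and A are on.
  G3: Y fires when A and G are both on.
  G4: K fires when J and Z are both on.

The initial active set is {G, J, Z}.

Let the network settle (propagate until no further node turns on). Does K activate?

Yes

G4: J and Z on → K on.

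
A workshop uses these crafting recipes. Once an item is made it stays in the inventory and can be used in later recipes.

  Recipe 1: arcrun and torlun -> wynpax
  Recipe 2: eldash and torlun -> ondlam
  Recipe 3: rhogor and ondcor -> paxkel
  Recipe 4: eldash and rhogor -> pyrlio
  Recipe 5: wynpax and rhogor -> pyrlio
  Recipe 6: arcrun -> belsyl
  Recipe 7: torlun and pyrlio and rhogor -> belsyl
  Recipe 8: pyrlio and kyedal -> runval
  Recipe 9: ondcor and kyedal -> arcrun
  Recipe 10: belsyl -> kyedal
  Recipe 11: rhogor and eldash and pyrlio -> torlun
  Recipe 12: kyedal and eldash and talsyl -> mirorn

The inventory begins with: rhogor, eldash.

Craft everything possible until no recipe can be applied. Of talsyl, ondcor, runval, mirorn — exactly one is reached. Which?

eldash and rhogor -> pyrlio (Recipe 4).
rhogor and eldash and pyrlio -> torlun (Recipe 11).
Using Recipe 7, torlun, pyrlio, and rhogor make belsyl.
belsyl -> kyedal (Recipe 10).
pyrlio and kyedal -> runval (Recipe 8).
No rule produces talsyl, and it is not given. mirorn would need kyedal, eldash, and talsyl (Recipe 12), but talsyl is never obtained. No rule produces ondcor, and it is not given.

runval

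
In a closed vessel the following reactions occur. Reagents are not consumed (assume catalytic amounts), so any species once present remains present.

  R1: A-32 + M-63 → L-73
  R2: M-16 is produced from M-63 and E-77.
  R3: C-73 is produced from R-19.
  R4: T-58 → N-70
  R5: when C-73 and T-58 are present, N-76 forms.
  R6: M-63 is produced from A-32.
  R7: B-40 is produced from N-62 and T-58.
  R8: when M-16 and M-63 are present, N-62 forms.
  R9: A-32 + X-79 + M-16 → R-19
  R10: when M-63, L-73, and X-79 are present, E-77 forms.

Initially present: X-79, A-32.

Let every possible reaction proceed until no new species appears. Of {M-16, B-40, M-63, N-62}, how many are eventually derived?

3

A-32 present → M-63 forms (R6).
A-32 and M-63 present → L-73 forms (R1).
M-63, L-73, and X-79 present → E-77 forms (R10).
M-63 and E-77 present → M-16 forms (R2).
M-16 and M-63 present → N-62 forms (R8).
M-16: reached.
B-40 would need N-62 and T-58 (R7), but T-58 never forms.
M-63: reached.
N-62: reached.
Reached: M-16, M-63, and N-62 — 3 of the 4.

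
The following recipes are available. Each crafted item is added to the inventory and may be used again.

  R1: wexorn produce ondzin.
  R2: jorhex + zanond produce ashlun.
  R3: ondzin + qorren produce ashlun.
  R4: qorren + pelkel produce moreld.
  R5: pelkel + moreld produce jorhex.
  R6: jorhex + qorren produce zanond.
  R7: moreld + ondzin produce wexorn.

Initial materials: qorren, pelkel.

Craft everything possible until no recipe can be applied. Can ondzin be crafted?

ondzin would need wexorn (R1), but wexorn is never obtained.

No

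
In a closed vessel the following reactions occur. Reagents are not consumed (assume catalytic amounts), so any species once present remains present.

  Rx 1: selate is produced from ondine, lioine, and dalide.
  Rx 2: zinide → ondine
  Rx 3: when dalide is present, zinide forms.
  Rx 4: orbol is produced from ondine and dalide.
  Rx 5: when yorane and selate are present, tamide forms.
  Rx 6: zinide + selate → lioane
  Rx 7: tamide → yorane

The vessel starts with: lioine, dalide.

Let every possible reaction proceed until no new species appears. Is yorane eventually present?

No

yorane would need tamide (Rx 7), but tamide never forms.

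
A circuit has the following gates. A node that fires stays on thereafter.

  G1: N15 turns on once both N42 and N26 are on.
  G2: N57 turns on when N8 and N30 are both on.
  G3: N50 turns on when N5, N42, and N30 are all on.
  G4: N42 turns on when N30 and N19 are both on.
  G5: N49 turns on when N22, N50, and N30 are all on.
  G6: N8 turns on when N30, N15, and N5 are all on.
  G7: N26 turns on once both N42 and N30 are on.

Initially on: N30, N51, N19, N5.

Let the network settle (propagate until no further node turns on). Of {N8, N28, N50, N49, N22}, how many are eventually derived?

N30 and N19 are on, so N42 turns on (G4).
G3: N5, N42, and N30 on → N50 on.
N42 and N30 are on, so N26 turns on (G7).
N42 and N26 are on, so N15 turns on (G1).
G6: N30, N15, and N5 on → N8 on.
N8: reached.
No rule produces N28, and it is not given.
N50: reached.
N49 would need N22, N50, and N30 (G5), but N22 never turns on.
No rule produces N22, and it is not given.
Reached: N8 and N50 — 2 of the 5.

2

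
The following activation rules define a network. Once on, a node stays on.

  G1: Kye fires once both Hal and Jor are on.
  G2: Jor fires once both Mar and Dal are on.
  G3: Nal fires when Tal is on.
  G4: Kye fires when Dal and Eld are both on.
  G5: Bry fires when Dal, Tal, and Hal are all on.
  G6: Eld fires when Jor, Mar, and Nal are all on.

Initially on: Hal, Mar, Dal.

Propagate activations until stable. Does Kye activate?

Mar and Dal are on, so Jor fires (G2).
Hal and Jor are on, so Kye fires (G1).

Yes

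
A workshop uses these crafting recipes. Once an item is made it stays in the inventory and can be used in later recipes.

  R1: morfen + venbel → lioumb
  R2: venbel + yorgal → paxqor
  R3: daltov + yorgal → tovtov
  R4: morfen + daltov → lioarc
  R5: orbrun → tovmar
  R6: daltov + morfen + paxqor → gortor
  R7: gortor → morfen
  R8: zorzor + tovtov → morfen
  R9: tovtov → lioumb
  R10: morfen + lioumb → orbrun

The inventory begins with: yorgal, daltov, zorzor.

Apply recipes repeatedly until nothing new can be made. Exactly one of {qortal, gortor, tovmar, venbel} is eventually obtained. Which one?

Using R3, daltov and yorgal make tovtov.
Using R8, zorzor and tovtov make morfen.
tovtov → lioumb (R9).
morfen + lioumb → orbrun (R10).
orbrun → tovmar (R5).
gortor would need daltov, morfen, and paxqor (R6), but paxqor is never obtained. No rule produces venbel, and it is not given. No rule produces qortal, and it is not given.

tovmar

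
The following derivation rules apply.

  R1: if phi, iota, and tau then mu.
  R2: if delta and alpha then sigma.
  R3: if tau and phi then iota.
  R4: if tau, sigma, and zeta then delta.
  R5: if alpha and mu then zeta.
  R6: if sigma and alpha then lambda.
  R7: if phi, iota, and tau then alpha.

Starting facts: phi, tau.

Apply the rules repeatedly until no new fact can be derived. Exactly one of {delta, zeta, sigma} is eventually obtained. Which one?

zeta

tau and phi hold, so iota follows (R3).
phi, iota, and tau hold, so mu follows (R1).
From phi, iota, and tau, R7 gives alpha.
alpha and mu hold, so zeta follows (R5).
sigma would need delta and alpha (R2), but delta is never established. delta would need tau, sigma, and zeta (R4), but sigma is never established.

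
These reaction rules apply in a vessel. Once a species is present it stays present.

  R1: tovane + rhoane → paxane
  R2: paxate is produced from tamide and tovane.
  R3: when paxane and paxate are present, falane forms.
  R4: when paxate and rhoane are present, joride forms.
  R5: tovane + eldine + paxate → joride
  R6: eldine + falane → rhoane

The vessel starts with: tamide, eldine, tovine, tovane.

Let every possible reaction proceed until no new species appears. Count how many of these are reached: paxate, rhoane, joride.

tamide and tovane present → paxate forms (R2).
tovane, eldine, and paxate present → joride forms (R5).
paxate: reached.
rhoane would need eldine and falane (R6), but falane never forms.
joride: reached.
Reached: paxate and joride — 2 of the 3.

2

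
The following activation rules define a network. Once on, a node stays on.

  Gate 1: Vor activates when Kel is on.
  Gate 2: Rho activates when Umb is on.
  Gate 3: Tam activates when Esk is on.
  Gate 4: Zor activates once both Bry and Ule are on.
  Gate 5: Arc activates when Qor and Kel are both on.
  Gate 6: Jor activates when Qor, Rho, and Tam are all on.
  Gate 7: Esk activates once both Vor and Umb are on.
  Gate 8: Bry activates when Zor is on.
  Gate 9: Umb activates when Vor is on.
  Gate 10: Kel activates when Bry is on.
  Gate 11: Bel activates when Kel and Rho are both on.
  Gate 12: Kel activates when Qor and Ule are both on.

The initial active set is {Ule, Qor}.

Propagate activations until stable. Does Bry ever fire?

No

Bry would need Zor (Gate 8), but Zor never turns on.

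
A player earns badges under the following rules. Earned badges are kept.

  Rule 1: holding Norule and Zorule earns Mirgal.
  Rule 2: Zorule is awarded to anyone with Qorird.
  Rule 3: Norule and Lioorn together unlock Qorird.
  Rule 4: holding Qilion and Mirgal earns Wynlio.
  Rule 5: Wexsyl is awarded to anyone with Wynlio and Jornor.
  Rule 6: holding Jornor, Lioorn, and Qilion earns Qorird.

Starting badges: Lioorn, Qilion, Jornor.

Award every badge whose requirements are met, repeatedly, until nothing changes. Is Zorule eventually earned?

Yes

With Jornor, Lioorn, and Qilion, Qorird is earned (Rule 6).
With Qorird, Zorule is earned (Rule 2).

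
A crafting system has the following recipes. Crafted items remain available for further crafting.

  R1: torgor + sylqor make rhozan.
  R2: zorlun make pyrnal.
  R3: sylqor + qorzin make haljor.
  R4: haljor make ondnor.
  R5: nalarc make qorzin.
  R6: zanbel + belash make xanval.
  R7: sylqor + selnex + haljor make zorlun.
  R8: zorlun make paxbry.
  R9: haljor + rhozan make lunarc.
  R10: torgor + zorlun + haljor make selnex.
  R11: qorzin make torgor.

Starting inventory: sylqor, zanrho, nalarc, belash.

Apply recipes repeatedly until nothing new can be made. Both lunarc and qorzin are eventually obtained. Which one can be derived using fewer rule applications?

qorzin

qorzin: Using R5, nalarc makes qorzin. [1 rule application]
lunarc: Using R5, nalarc makes qorzin. sylqor + qorzin → haljor (R3). qorzin → torgor (R11). torgor + sylqor → rhozan (R1). Using R9, haljor and rhozan make lunarc. [5 rule applications]
qorzin needs fewer.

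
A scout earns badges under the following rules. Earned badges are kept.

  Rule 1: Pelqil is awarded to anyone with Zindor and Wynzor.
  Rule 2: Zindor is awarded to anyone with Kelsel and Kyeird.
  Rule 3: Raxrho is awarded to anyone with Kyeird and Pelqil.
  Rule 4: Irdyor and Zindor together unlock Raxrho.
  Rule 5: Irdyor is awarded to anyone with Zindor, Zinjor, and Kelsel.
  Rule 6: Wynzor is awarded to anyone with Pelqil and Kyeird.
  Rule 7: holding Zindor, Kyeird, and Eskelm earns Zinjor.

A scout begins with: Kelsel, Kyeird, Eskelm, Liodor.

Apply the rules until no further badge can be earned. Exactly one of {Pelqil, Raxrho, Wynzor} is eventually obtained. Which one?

With Kelsel and Kyeird, Zindor is earned (Rule 2).
With Zindor, Kyeird, and Eskelm, Zinjor is earned (Rule 7).
With Zindor, Zinjor, and Kelsel, Irdyor is earned (Rule 5).
With Irdyor and Zindor, Raxrho is earned (Rule 4).
Pelqil would need Zindor and Wynzor (Rule 1), but Wynzor is never earned. Wynzor would need Pelqil and Kyeird (Rule 6), but Pelqil is never earned.

Raxrho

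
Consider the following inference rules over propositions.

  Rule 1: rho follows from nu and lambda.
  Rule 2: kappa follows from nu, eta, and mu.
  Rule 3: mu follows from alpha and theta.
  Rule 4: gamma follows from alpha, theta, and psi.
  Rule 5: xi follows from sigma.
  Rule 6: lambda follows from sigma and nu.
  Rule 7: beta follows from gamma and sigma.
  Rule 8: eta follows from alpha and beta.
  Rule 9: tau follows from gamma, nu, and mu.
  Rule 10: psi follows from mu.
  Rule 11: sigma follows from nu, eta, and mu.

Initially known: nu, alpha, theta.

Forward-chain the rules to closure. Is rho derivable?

No

rho would need nu and lambda (Rule 1), but lambda is never established.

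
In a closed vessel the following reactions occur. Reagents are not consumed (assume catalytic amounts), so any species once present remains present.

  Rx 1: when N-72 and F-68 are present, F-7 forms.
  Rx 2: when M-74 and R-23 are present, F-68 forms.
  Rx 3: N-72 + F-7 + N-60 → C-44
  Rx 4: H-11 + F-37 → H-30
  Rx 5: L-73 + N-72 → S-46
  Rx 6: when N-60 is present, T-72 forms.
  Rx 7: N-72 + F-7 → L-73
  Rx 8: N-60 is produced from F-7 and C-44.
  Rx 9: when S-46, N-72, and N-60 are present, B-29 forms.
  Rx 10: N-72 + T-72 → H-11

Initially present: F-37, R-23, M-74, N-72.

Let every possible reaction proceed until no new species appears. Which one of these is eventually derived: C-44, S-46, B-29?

S-46

M-74 and R-23 present → F-68 forms (Rx 2).
N-72 and F-68 present → F-7 forms (Rx 1).
N-72 and F-7 present → L-73 forms (Rx 7).
L-73 and N-72 present → S-46 forms (Rx 5).
B-29 would need S-46, N-72, and N-60 (Rx 9), but N-60 never forms. C-44 would need N-72, F-7, and N-60 (Rx 3), but N-60 never forms.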